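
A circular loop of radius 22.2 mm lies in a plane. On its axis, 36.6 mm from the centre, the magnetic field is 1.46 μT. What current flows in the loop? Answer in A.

On the axis of a loop, B = μ₀IR²/[2(R²+z²)^(3/2)], so I = 2B(R²+z²)^(3/2)/(μ₀R²).
R² + z² = 0.0004928 + 0.00134 = 0.001832 m²; raised to 3/2 gives 7.84×10⁻⁵ m³.
I = 2 × 1.46×10⁻⁶ × 7.84×10⁻⁵ / (1.26×10⁻⁶ × 0.0004928) = 0.370 A.

I ≈ 0.370 A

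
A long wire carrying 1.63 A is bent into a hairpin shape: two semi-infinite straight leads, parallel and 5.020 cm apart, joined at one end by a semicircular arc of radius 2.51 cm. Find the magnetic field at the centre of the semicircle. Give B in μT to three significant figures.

B ≈ 33.4 μT

The semicircular arc contributes B_arc = μ₀I·π/(4πR) = μ₀I/(4R) = 2.04×10⁻⁵ T.
Each semi-infinite lead is at perpendicular distance R = 0.0251 m from the centre, with the perpendicular foot at its near end, so it contributes μ₀I/(4πR); both point the same way, together 1.30×10⁻⁵ T.
Arc and leads all point the same direction: B = 2.04×10⁻⁵ + 1.30×10⁻⁵ = 3.34×10⁻⁵ T.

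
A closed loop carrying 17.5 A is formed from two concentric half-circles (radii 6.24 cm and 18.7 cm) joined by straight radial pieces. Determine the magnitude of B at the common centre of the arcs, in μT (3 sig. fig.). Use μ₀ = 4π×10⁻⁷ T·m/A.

The radial connectors point toward the centre, so dl × r̂ = 0 and they contribute nothing.
Each semicircle gives μ₀I/(4R): inner arc 8.81×10⁻⁵ T, outer arc 2.94×10⁻⁵ T.
The two arcs carry current in opposite angular senses, so their fields oppose: B = |8.81×10⁻⁵ − 2.94×10⁻⁵| = 5.87×10⁻⁵ T.

B ≈ 58.7 μT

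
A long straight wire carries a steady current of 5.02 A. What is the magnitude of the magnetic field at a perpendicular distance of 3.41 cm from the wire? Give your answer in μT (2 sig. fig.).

B ≈ 29 μT

For an infinitely long straight wire, B = μ₀I/(2πd).
B = (4π×10⁻⁷ × 5.02) / (2π × 0.0341) = 2.94×10⁻⁵ T.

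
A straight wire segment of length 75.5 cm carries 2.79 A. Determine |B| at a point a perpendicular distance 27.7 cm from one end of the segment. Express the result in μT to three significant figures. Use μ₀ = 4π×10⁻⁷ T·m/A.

For a finite straight segment, B = (μ₀I/4πd)(sinθ₁ + sinθ₂), where θ₁, θ₂ are the angles from the perpendicular to each end.
The perpendicular foot is at one end, so the two end-offsets along the wire are 0 and L = 0.755 m.
sinθ₁ = 0/√(0²+0.277²) = 0.0000; sinθ₂ = 0.755/√(0.755²+0.277²) = 0.9388.
B = (4π×10⁻⁷ × 2.79) / (4π × 0.277) × (0.0000 + 0.9388) = 9.46×10⁻⁷ T.

B ≈ 0.946 μT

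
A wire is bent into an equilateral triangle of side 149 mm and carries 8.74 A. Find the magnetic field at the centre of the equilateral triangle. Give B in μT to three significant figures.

B ≈ 106 μT

Each side is a finite straight segment at perpendicular distance d = a/(2 tan(π/3)) = 0.04301 m from the centre, with end-angles ±π/3.
One side contributes B₁ = (μ₀I/4πd)·2 sin(π/3) = 3.52×10⁻⁵ T.
All 3 sides add in the same direction: B = 3 × 3.52×10⁻⁵ = 1.06×10⁻⁴ T.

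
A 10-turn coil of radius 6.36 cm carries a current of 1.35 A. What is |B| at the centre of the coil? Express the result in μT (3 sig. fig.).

B ≈ 133 μT

For an N-turn flat coil, B = Nμ₀I/(2R) with R = 0.0636 m.
B = 10 × 1.33×10⁻⁵ T = 1.33×10⁻⁴ T.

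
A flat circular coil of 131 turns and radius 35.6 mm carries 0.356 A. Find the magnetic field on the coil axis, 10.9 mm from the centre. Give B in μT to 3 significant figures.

B ≈ 720 μT

For an N-turn flat coil, B = Nμ₀IR²/[2(R²+z²)^(3/2)] with R = 0.0356 m, z = 0.0109 m.
B = 131 × 5.49×10⁻⁶ T = 7.20×10⁻⁴ T.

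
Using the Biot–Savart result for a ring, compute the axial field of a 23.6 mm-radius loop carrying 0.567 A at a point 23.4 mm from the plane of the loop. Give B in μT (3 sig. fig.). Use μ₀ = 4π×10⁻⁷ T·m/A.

On the axis of a circular loop, B = μ₀IR² / [2(R²+z²)^(3/2)].
R² + z² = (0.0236)² + (0.0234)² = 0.001105 m², and (R²+z²)^(3/2) = 3.67×10⁻⁵ m³.
B = (4π×10⁻⁷ × 0.567 × 0.000557) / (2 × 3.67×10⁻⁵) = 5.41×10⁻⁶ T.

B ≈ 5.41 μT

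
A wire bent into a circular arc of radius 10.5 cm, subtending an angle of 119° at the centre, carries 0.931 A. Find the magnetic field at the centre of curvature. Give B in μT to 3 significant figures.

The Biot–Savart field of a circular arc at its centre is B = μ₀Iφ/(4πR), with φ = 2.077 rad.
B = (4π×10⁻⁷ × 0.931 × 2.077) / (4π × 0.105) = 1.84×10⁻⁶ T.

B ≈ 1.84 μT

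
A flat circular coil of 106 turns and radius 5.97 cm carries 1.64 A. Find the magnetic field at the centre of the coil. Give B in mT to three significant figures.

For an N-turn flat coil, B = Nμ₀I/(2R) with R = 0.0597 m.
B = 106 × 1.73×10⁻⁵ T = 1.83×10⁻³ T.

B ≈ 1.83 mT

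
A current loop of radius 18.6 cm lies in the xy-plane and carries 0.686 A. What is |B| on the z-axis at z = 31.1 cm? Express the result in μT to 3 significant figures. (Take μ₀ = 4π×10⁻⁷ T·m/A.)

On the axis of a circular loop, B = μ₀IR² / [2(R²+z²)^(3/2)].
R² + z² = (0.186)² + (0.311)² = 0.1313 m², and (R²+z²)^(3/2) = 4.76×10⁻² m³.
B = (4π×10⁻⁷ × 0.686 × 0.0346) / (2 × 4.76×10⁻²) = 3.13×10⁻⁷ T.

B ≈ 0.313 μT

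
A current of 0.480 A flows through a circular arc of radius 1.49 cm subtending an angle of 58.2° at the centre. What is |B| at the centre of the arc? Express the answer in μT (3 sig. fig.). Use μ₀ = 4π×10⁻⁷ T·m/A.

B ≈ 3.27 μT

The Biot–Savart field of a circular arc at its centre is B = μ₀Iφ/(4πR), with φ = 1.016 rad.
B = (4π×10⁻⁷ × 0.480 × 1.016) / (4π × 0.0149) = 3.27×10⁻⁶ T.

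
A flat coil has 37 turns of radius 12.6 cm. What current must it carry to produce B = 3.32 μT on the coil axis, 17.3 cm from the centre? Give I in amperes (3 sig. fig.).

I ≈ 0.0882 A

For an N-turn coil, B = Nμ₀IR²/[2(R²+z²)^(3/2)] with R = 0.126 m, z = 0.173 m, so I = 2B(R²+z²)^(3/2)/(Nμ₀R²) = 2 × 3.32×10⁻⁶ × 9.80×10⁻³ / (37 × 4π×10⁻⁷ × 0.01588) = 8.82×10⁻² A.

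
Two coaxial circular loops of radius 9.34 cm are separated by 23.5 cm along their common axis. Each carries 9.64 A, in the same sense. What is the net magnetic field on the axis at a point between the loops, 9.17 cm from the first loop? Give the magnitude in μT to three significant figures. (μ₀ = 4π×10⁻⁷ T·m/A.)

B ≈ 34.1 μT

Each loop contributes B = μ₀IR²/[2(R²+z²)^(3/2)] on the axis, with z measured from that loop.
Loop 1 (z = 0.0917 m): B₁ = 2.36×10⁻⁵ T. Loop 2 (z = 0.1433 m): B₂ = 1.06×10⁻⁵ T.
The fields add: B = B₁ + B₂ = 3.41×10⁻⁵ T.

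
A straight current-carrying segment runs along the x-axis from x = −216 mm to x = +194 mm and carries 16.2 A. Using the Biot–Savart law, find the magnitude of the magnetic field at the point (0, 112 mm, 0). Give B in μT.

B ≈ 25.4 μT

For a finite straight segment, B = (μ₀I/4πd)(sinθ₁ + sinθ₂), where θ₁, θ₂ are the angles from the perpendicular to each end.
The perpendicular distance is d = 0.112 m; the end-offsets along the wire are a = 0.216 m and b = 0.194 m.
sinθ₁ = 0.216/√(0.216²+0.112²) = 0.8878; sinθ₂ = 0.194/√(0.194²+0.112²) = 0.8660.
B = (4π×10⁻⁷ × 16.2) / (4π × 0.112) × (0.8878 + 0.8660) = 2.54×10⁻⁵ T.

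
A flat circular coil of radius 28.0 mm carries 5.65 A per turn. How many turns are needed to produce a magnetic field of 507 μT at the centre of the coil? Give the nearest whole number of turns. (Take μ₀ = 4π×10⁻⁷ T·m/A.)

N = 4

For an N-turn coil, B = Nμ₀I/(2R). A single turn gives B₁ = 1.27×10⁻⁴ T with R = 0.028 m.
N = B/B₁ = 5.07×10⁻⁴ / 1.27×10⁻⁴ = 4.00.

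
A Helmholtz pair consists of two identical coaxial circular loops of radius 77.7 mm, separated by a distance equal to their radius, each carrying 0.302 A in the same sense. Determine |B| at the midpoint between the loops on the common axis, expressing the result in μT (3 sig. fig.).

Each loop contributes B = μ₀IR²/[2(R²+z²)^(3/2)] on the axis, with z measured from that loop.
Loop 1 (z = 0.03885 m): B₁ = 1.75×10⁻⁶ T. Loop 2 (z = 0.03885 m): B₂ = 1.75×10⁻⁶ T.
The fields add: B = B₁ + B₂ = 3.49×10⁻⁶ T.

B ≈ 3.49 μT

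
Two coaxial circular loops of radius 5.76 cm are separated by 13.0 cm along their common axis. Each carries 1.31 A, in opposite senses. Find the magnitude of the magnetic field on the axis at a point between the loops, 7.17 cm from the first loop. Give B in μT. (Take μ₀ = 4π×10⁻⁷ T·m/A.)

B ≈ 1.45 μT

Each loop contributes B = μ₀IR²/[2(R²+z²)^(3/2)] on the axis, with z measured from that loop.
Loop 1 (z = 0.0717 m): B₁ = 3.51×10⁻⁶ T. Loop 2 (z = 0.0583 m): B₂ = 4.96×10⁻⁶ T.
The fields oppose: B = |B₁ − B₂| = 1.45×10⁻⁶ T.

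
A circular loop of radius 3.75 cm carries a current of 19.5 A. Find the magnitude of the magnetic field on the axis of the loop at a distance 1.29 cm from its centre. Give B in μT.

B ≈ 276 μT

On the axis of a circular loop, B = μ₀IR² / [2(R²+z²)^(3/2)].
R² + z² = (0.0375)² + (0.0129)² = 0.001573 m², and (R²+z²)^(3/2) = 6.24×10⁻⁵ m³.
B = (4π×10⁻⁷ × 19.5 × 0.001406) / (2 × 6.24×10⁻⁵) = 2.76×10⁻⁴ T.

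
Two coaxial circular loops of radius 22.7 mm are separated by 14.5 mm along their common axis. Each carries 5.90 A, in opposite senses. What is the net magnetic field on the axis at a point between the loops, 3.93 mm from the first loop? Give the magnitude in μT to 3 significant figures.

B ≈ 34.6 μT

Each loop contributes B = μ₀IR²/[2(R²+z²)^(3/2)] on the axis, with z measured from that loop.
Loop 1 (z = 0.00393 m): B₁ = 1.56×10⁻⁴ T. Loop 2 (z = 0.01057 m): B₂ = 1.22×10⁻⁴ T.
The fields oppose: B = |B₁ − B₂| = 3.46×10⁻⁵ T.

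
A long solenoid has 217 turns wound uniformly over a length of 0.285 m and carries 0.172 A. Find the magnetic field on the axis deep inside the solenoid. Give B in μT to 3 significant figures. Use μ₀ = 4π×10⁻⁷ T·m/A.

B ≈ 165 μT

Inside a long solenoid, B = μ₀nI with n = 761.4 turns/m.
B = 4π×10⁻⁷ × 761.4 × 0.172 = 1.65×10⁻⁴ T.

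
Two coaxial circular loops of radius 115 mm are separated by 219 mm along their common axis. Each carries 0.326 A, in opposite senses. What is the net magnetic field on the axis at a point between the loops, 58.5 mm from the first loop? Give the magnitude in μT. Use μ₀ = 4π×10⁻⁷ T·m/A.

Each loop contributes B = μ₀IR²/[2(R²+z²)^(3/2)] on the axis, with z measured from that loop.
Loop 1 (z = 0.0585 m): B₁ = 1.26×10⁻⁶ T. Loop 2 (z = 0.1605 m): B₂ = 3.52×10⁻⁷ T.
The fields oppose: B = |B₁ − B₂| = 9.09×10⁻⁷ T.

B ≈ 0.909 μT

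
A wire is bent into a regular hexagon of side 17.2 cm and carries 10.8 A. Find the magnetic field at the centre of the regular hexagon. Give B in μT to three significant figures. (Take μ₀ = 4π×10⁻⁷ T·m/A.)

Each side is a finite straight segment at perpendicular distance d = a/(2 tan(π/6)) = 0.149 m from the centre, with end-angles ±π/6.
One side contributes B₁ = (μ₀I/4πd)·2 sin(π/6) = 7.25×10⁻⁶ T.
All 6 sides add in the same direction: B = 6 × 7.25×10⁻⁶ = 4.35×10⁻⁵ T.

B ≈ 43.5 μT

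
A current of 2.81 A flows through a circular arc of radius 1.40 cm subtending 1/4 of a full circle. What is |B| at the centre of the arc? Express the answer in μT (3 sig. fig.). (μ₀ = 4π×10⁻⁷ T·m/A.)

The Biot–Savart field of a circular arc at its centre is B = μ₀Iφ/(4πR), with φ = 1.571 rad.
B = (4π×10⁻⁷ × 2.81 × 1.571) / (4π × 0.014) = 3.15×10⁻⁵ T.

B ≈ 31.5 μT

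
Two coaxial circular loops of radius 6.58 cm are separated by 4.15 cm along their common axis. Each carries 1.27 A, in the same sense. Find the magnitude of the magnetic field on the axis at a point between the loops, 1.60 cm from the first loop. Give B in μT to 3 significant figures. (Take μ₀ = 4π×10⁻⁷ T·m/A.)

Each loop contributes B = μ₀IR²/[2(R²+z²)^(3/2)] on the axis, with z measured from that loop.
Loop 1 (z = 0.016 m): B₁ = 1.11×10⁻⁵ T. Loop 2 (z = 0.0255 m): B₂ = 9.83×10⁻⁶ T.
The fields add: B = B₁ + B₂ = 2.10×10⁻⁵ T.

B ≈ 21.0 μT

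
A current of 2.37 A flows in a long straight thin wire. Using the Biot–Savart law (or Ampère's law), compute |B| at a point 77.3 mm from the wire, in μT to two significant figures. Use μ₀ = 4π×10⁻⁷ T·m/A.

B ≈ 6.1 μT

For an infinitely long straight wire, B = μ₀I/(2πd).
B = (4π×10⁻⁷ × 2.37) / (2π × 0.0773) = 6.13×10⁻⁶ T.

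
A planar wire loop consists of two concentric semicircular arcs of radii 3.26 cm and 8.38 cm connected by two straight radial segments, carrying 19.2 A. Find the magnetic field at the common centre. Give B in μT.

B ≈ 113 μT

The radial connectors point toward the centre, so dl × r̂ = 0 and they contribute nothing.
Each semicircle gives μ₀I/(4R): inner arc 1.85×10⁻⁴ T, outer arc 7.20×10⁻⁵ T.
The two arcs carry current in opposite angular senses, so their fields oppose: B = |1.85×10⁻⁴ − 7.20×10⁻⁵| = 1.13×10⁻⁴ T.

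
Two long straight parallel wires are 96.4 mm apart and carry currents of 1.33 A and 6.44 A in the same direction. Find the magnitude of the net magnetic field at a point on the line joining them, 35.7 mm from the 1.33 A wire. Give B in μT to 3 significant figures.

Each long wire gives B = μ₀I/(2πd). Distances are d₁ = 0.0357 m and d₂ = 0.0607 m.
B₁ = 7.45×10⁻⁶ T, B₂ = 2.12×10⁻⁵ T.
Between parallel currents the two contributions point in opposite directions, so they subtract. B = |B₁ − B₂| = |7.45×10⁻⁶ − 2.12×10⁻⁵| = 1.38×10⁻⁵ T.

B ≈ 13.8 μT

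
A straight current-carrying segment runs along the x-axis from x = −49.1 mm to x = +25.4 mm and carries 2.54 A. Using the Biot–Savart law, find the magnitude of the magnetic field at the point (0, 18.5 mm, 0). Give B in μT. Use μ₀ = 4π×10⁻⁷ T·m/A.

B ≈ 23.9 μT

For a finite straight segment, B = (μ₀I/4πd)(sinθ₁ + sinθ₂), where θ₁, θ₂ are the angles from the perpendicular to each end.
The perpendicular distance is d = 0.0185 m; the end-offsets along the wire are a = 0.0491 m and b = 0.0254 m.
sinθ₁ = 0.0491/√(0.0491²+0.0185²) = 0.9358; sinθ₂ = 0.0254/√(0.0254²+0.0185²) = 0.8083.
B = (4π×10⁻⁷ × 2.54) / (4π × 0.0185) × (0.9358 + 0.8083) = 2.39×10⁻⁵ T.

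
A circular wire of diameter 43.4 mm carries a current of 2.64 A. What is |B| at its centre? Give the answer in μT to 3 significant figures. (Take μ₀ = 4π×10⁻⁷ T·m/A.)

B ≈ 76.4 μT

At the centre of a circular loop the Biot–Savart law gives B = μ₀I/(2R) (so R = 0.0217 m).
B = (4π×10⁻⁷ × 2.64) / (2 × 0.0217) = 7.64×10⁻⁵ T.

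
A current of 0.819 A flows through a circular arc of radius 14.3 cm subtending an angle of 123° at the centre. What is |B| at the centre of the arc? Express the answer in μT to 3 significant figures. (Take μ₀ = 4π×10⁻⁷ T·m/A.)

The Biot–Savart field of a circular arc at its centre is B = μ₀Iφ/(4πR), with φ = 2.147 rad.
B = (4π×10⁻⁷ × 0.819 × 2.147) / (4π × 0.143) = 1.23×10⁻⁶ T.

B ≈ 1.23 μT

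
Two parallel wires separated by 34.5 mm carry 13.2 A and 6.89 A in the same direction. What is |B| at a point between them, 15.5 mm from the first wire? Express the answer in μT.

B ≈ 97.8 μT

Each long wire gives B = μ₀I/(2πd). Distances are d₁ = 0.0155 m and d₂ = 0.019 m.
B₁ = 1.70×10⁻⁴ T, B₂ = 7.25×10⁻⁵ T.
Between parallel currents the two contributions point in opposite directions, so they subtract. B = |B₁ − B₂| = |1.70×10⁻⁴ − 7.25×10⁻⁵| = 9.78×10⁻⁵ T.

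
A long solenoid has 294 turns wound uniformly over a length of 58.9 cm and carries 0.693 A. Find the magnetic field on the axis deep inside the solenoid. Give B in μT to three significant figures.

Inside a long solenoid, B = μ₀nI with n = 499.2 turns/m.
B = 4π×10⁻⁷ × 499.2 × 0.693 = 4.35×10⁻⁴ T.

B ≈ 435 μT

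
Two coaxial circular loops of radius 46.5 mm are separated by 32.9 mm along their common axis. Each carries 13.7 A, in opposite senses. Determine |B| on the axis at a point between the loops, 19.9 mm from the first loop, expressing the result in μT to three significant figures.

B ≈ 21.5 μT

Each loop contributes B = μ₀IR²/[2(R²+z²)^(3/2)] on the axis, with z measured from that loop.
Loop 1 (z = 0.0199 m): B₁ = 1.44×10⁻⁴ T. Loop 2 (z = 0.013 m): B₂ = 1.65×10⁻⁴ T.
The fields oppose: B = |B₁ − B₂| = 2.15×10⁻⁵ T.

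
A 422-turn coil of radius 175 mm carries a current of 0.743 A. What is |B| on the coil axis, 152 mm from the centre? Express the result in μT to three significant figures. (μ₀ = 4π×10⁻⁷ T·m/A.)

B ≈ 484 μT

For an N-turn flat coil, B = Nμ₀IR²/[2(R²+z²)^(3/2)] with R = 0.175 m, z = 0.152 m.
B = 422 × 1.15×10⁻⁶ T = 4.84×10⁻⁴ T.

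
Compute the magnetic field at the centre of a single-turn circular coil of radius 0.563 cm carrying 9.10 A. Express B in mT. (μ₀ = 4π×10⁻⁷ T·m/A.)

B ≈ 1.02 mT

At the centre of a circular loop the Biot–Savart law gives B = μ₀I/(2R).
B = (4π×10⁻⁷ × 9.10) / (2 × 0.00563) = 1.02×10⁻³ T.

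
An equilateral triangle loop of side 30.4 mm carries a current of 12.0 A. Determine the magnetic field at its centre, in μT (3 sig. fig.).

Each side is a finite straight segment at perpendicular distance d = a/(2 tan(π/3)) = 0.008776 m from the centre, with end-angles ±π/3.
One side contributes B₁ = (μ₀I/4πd)·2 sin(π/3) = 2.37×10⁻⁴ T.
All 3 sides add in the same direction: B = 3 × 2.37×10⁻⁴ = 7.11×10⁻⁴ T.

B ≈ 711 μT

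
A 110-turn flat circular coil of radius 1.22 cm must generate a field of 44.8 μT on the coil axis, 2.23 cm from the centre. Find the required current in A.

For an N-turn coil, B = Nμ₀IR²/[2(R²+z²)^(3/2)] with R = 0.0122 m, z = 0.0223 m, so I = 2B(R²+z²)^(3/2)/(Nμ₀R²) = 2 × 4.48×10⁻⁵ × 1.64×10⁻⁵ / (110 × 4π×10⁻⁷ × 0.0001488) = 7.15×10⁻² A.

I ≈ 0.0715 A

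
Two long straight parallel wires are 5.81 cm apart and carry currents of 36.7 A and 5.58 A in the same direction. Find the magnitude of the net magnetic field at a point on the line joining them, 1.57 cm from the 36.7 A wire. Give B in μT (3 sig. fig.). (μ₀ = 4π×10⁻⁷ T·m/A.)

Each long wire gives B = μ₀I/(2πd). Distances are d₁ = 0.0157 m and d₂ = 0.0424 m.
B₁ = 4.68×10⁻⁴ T, B₂ = 2.63×10⁻⁵ T.
Between parallel currents the two contributions point in opposite directions, so they subtract. B = |B₁ − B₂| = |4.68×10⁻⁴ − 2.63×10⁻⁵| = 4.41×10⁻⁴ T.

B ≈ 441 μT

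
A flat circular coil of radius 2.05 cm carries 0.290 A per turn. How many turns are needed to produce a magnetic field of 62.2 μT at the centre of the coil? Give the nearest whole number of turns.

N = 7

For an N-turn coil, B = Nμ₀I/(2R). A single turn gives B₁ = 8.89×10⁻⁶ T with R = 0.0205 m.
N = B/B₁ = 6.22×10⁻⁵ / 8.89×10⁻⁶ = 7.00.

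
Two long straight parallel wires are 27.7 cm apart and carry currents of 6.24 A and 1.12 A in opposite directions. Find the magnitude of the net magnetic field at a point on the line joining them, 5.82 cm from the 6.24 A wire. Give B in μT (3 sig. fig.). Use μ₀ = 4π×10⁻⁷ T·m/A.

B ≈ 22.5 μT

Each long wire gives B = μ₀I/(2πd). Distances are d₁ = 0.0582 m and d₂ = 0.2188 m.
B₁ = 2.14×10⁻⁵ T, B₂ = 1.02×10⁻⁶ T.
Between antiparallel currents both contributions point the same way, so they add. B = B₁ + B₂ = 2.14×10⁻⁵ + 1.02×10⁻⁶ = 2.25×10⁻⁵ T.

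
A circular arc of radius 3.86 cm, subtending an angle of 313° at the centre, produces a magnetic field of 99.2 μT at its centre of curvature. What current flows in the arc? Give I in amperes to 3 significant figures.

I ≈ 7.01 A

For a circular arc, B = μ₀Iφ/(4πR) with φ in radians; here φ = 5.463 rad.
So I = 4πRB/(μ₀φ) = 4π × 0.0386 × 9.92×10⁻⁵ / (4π×10⁻⁷ × 5.463) = 7.01 A.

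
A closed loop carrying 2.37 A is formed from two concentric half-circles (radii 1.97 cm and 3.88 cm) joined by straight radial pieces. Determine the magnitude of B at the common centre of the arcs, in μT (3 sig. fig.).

B ≈ 18.6 μT

The radial connectors point toward the centre, so dl × r̂ = 0 and they contribute nothing.
Each semicircle gives μ₀I/(4R): inner arc 3.78×10⁻⁵ T, outer arc 1.92×10⁻⁵ T.
The two arcs carry current in opposite angular senses, so their fields oppose: B = |3.78×10⁻⁵ − 1.92×10⁻⁵| = 1.86×10⁻⁵ T.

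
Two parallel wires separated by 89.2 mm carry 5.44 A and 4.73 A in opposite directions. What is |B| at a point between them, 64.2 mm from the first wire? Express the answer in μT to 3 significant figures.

B ≈ 54.8 μT

Each long wire gives B = μ₀I/(2πd). Distances are d₁ = 0.0642 m and d₂ = 0.025 m.
B₁ = 1.69×10⁻⁵ T, B₂ = 3.78×10⁻⁵ T.
Between antiparallel currents both contributions point the same way, so they add. B = B₁ + B₂ = 1.69×10⁻⁵ + 3.78×10⁻⁵ = 5.48×10⁻⁵ T.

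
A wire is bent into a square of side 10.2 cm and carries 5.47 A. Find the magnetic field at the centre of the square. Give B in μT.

Each side is a finite straight segment at perpendicular distance d = a/(2 tan(π/4)) = 0.051 m from the centre, with end-angles ±π/4.
One side contributes B₁ = (μ₀I/4πd)·2 sin(π/4) = 1.52×10⁻⁵ T.
All 4 sides add in the same direction: B = 4 × 1.52×10⁻⁵ = 6.07×10⁻⁵ T.

B ≈ 60.7 μT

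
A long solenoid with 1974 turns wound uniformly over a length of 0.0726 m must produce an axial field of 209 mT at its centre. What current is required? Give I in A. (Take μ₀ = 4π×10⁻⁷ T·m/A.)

I ≈ 6.12 A

Inside a long solenoid B = μ₀nI with n = 2.719×10⁴ m⁻¹, so I = B/(μ₀n).
I = 0.209 / (4π×10⁻⁷ × 2.719×10⁴) = 6.12 A.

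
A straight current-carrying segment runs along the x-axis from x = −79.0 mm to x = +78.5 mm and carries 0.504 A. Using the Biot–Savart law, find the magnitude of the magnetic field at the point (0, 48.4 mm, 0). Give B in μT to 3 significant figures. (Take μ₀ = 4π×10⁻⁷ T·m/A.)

For a finite straight segment, B = (μ₀I/4πd)(sinθ₁ + sinθ₂), where θ₁, θ₂ are the angles from the perpendicular to each end.
The perpendicular distance is d = 0.0484 m; the end-offsets along the wire are a = 0.079 m and b = 0.0785 m.
sinθ₁ = 0.079/√(0.079²+0.0484²) = 0.8527; sinθ₂ = 0.0785/√(0.0785²+0.0484²) = 0.8512.
B = (4π×10⁻⁷ × 0.504) / (4π × 0.0484) × (0.8527 + 0.8512) = 1.77×10⁻⁶ T.

B ≈ 1.77 μT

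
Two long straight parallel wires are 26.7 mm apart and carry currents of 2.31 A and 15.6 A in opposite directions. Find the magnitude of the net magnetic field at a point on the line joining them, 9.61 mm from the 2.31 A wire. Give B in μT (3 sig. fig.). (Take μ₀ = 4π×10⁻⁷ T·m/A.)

Each long wire gives B = μ₀I/(2πd). Distances are d₁ = 0.00961 m and d₂ = 0.01709 m.
B₁ = 4.81×10⁻⁵ T, B₂ = 1.83×10⁻⁴ T.
Between antiparallel currents both contributions point the same way, so they add. B = B₁ + B₂ = 4.81×10⁻⁵ + 1.83×10⁻⁴ = 2.31×10⁻⁴ T.

B ≈ 231 μT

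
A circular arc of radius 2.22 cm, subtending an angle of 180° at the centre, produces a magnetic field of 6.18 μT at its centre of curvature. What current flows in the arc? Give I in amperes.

I ≈ 0.437 A

For a circular arc, B = μ₀Iφ/(4πR) with φ in radians; here φ = 3.142 rad.
So I = 4πRB/(μ₀φ) = 4π × 0.0222 × 6.18×10⁻⁶ / (4π×10⁻⁷ × 3.142) = 0.437 A.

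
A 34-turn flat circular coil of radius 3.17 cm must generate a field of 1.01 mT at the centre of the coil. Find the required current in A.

I ≈ 1.50 A

For an N-turn coil, B = Nμ₀I/(2R) with R = 0.0317 m, so I = 2RB/(Nμ₀) = 2 × 0.0317 × 1.01×10⁻³ / (34 × 4π×10⁻⁷) = 1.50 A.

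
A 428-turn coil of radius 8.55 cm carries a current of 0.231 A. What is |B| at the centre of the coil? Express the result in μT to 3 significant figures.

B ≈ 727 μT

For an N-turn flat coil, B = Nμ₀I/(2R) with R = 0.0855 m.
B = 428 × 1.70×10⁻⁶ T = 7.27×10⁻⁴ T.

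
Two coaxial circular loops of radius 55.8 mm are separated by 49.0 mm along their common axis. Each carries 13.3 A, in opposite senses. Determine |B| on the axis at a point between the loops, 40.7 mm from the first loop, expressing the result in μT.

B ≈ 65.9 μT

Each loop contributes B = μ₀IR²/[2(R²+z²)^(3/2)] on the axis, with z measured from that loop.
Loop 1 (z = 0.0407 m): B₁ = 7.90×10⁻⁵ T. Loop 2 (z = 0.0083 m): B₂ = 1.45×10⁻⁴ T.
The fields oppose: B = |B₁ − B₂| = 6.59×10⁻⁵ T.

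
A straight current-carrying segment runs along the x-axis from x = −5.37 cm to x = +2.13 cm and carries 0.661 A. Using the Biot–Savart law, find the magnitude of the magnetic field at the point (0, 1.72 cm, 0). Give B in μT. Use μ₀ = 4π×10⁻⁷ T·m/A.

B ≈ 6.65 μT

For a finite straight segment, B = (μ₀I/4πd)(sinθ₁ + sinθ₂), where θ₁, θ₂ are the angles from the perpendicular to each end.
The perpendicular distance is d = 0.0172 m; the end-offsets along the wire are a = 0.0537 m and b = 0.0213 m.
sinθ₁ = 0.0537/√(0.0537²+0.0172²) = 0.9523; sinθ₂ = 0.0213/√(0.0213²+0.0172²) = 0.7780.
B = (4π×10⁻⁷ × 0.661) / (4π × 0.0172) × (0.9523 + 0.7780) = 6.65×10⁻⁶ T.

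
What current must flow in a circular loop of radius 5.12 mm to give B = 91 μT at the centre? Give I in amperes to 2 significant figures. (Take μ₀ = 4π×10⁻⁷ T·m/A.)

At the centre of a circular loop B = μ₀I/(2R), so I = 2RB/μ₀.
With R = 0.00512 m, I = 2 × 0.00512 × 9.10×10⁻⁵ / (4π×10⁻⁷) = 0.742 A.

I ≈ 0.74 A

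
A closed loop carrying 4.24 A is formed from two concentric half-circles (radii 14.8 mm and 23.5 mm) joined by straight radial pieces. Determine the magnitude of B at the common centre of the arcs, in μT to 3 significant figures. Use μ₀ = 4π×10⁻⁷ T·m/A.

B ≈ 33.3 μT

The radial connectors point toward the centre, so dl × r̂ = 0 and they contribute nothing.
Each semicircle gives μ₀I/(4R): inner arc 9.00×10⁻⁵ T, outer arc 5.67×10⁻⁵ T.
The two arcs carry current in opposite angular senses, so their fields oppose: B = |9.00×10⁻⁵ − 5.67×10⁻⁵| = 3.33×10⁻⁵ T.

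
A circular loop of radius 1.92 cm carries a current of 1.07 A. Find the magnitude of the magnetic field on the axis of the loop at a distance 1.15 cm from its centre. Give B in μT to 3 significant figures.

On the axis of a circular loop, B = μ₀IR² / [2(R²+z²)^(3/2)].
R² + z² = (0.0192)² + (0.0115)² = 0.0005009 m², and (R²+z²)^(3/2) = 1.12×10⁻⁵ m³.
B = (4π×10⁻⁷ × 1.07 × 0.0003686) / (2 × 1.12×10⁻⁵) = 2.21×10⁻⁵ T.

B ≈ 22.1 μT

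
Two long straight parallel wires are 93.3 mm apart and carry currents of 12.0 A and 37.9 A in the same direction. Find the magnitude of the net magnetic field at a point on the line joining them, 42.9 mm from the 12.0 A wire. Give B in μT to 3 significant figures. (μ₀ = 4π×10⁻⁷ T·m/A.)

B ≈ 94.5 μT

Each long wire gives B = μ₀I/(2πd). Distances are d₁ = 0.0429 m and d₂ = 0.0504 m.
B₁ = 5.59×10⁻⁵ T, B₂ = 1.50×10⁻⁴ T.
Between parallel currents the two contributions point in opposite directions, so they subtract. B = |B₁ − B₂| = |5.59×10⁻⁵ − 1.50×10⁻⁴| = 9.45×10⁻⁵ T.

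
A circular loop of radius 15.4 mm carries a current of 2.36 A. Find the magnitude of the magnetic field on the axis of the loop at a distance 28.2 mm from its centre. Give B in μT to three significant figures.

On the axis of a circular loop, B = μ₀IR² / [2(R²+z²)^(3/2)].
R² + z² = (0.0154)² + (0.0282)² = 0.001032 m², and (R²+z²)^(3/2) = 3.32×10⁻⁵ m³.
B = (4π×10⁻⁷ × 2.36 × 0.0002372) / (2 × 3.32×10⁻⁵) = 1.06×10⁻⁵ T.

B ≈ 10.6 μT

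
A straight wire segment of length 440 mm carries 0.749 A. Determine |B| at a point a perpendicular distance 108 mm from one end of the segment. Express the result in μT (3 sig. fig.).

For a finite straight segment, B = (μ₀I/4πd)(sinθ₁ + sinθ₂), where θ₁, θ₂ are the angles from the perpendicular to each end.
The perpendicular foot is at one end, so the two end-offsets along the wire are 0 and L = 0.44 m.
sinθ₁ = 0/√(0²+0.108²) = 0.0000; sinθ₂ = 0.44/√(0.44²+0.108²) = 0.9712.
B = (4π×10⁻⁷ × 0.749) / (4π × 0.108) × (0.0000 + 0.9712) = 6.74×10⁻⁷ T.

B ≈ 0.674 μT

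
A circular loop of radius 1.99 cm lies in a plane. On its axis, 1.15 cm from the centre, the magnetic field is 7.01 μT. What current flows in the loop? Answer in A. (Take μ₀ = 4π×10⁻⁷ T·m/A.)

On the axis of a loop, B = μ₀IR²/[2(R²+z²)^(3/2)], so I = 2B(R²+z²)^(3/2)/(μ₀R²).
R² + z² = 0.000396 + 0.0001322 = 0.0005283 m²; raised to 3/2 gives 1.21×10⁻⁵ m³.
I = 2 × 7.01×10⁻⁶ × 1.21×10⁻⁵ / (1.26×10⁻⁶ × 0.000396) = 0.342 A.

I ≈ 0.342 A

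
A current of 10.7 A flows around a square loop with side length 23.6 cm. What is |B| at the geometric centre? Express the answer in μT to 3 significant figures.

B ≈ 51.3 μT

Each side is a finite straight segment at perpendicular distance d = a/(2 tan(π/4)) = 0.118 m from the centre, with end-angles ±π/4.
One side contributes B₁ = (μ₀I/4πd)·2 sin(π/4) = 1.28×10⁻⁵ T.
All 4 sides add in the same direction: B = 4 × 1.28×10⁻⁵ = 5.13×10⁻⁵ T.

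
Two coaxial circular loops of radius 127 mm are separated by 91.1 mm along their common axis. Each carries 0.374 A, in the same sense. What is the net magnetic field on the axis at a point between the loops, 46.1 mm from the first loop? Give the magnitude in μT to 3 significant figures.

Each loop contributes B = μ₀IR²/[2(R²+z²)^(3/2)] on the axis, with z measured from that loop.
Loop 1 (z = 0.0461 m): B₁ = 1.54×10⁻⁶ T. Loop 2 (z = 0.045 m): B₂ = 1.55×10⁻⁶ T.
The fields add: B = B₁ + B₂ = 3.09×10⁻⁶ T.

B ≈ 3.09 μT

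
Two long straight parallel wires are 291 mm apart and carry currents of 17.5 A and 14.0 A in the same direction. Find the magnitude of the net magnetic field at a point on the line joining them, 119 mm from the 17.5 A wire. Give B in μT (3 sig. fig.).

Each long wire gives B = μ₀I/(2πd). Distances are d₁ = 0.119 m and d₂ = 0.172 m.
B₁ = 2.94×10⁻⁵ T, B₂ = 1.63×10⁻⁵ T.
Between parallel currents the two contributions point in opposite directions, so they subtract. B = |B₁ − B₂| = |2.94×10⁻⁵ − 1.63×10⁻⁵| = 1.31×10⁻⁵ T.

B ≈ 13.1 μT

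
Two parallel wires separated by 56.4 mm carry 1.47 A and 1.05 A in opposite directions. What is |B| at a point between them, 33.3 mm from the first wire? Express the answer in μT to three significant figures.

Each long wire gives B = μ₀I/(2πd). Distances are d₁ = 0.0333 m and d₂ = 0.0231 m.
B₁ = 8.83×10⁻⁶ T, B₂ = 9.09×10⁻⁶ T.
Between antiparallel currents both contributions point the same way, so they add. B = B₁ + B₂ = 8.83×10⁻⁶ + 9.09×10⁻⁶ = 1.79×10⁻⁵ T.

B ≈ 17.9 μT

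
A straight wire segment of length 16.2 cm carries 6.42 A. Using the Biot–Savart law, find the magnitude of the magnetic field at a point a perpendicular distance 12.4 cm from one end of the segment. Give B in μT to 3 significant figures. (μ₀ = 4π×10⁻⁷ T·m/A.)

B ≈ 4.11 μT

For a finite straight segment, B = (μ₀I/4πd)(sinθ₁ + sinθ₂), where θ₁, θ₂ are the angles from the perpendicular to each end.
The perpendicular foot is at one end, so the two end-offsets along the wire are 0 and L = 0.162 m.
sinθ₁ = 0/√(0²+0.124²) = 0.0000; sinθ₂ = 0.162/√(0.162²+0.124²) = 0.7941.
B = (4π×10⁻⁷ × 6.42) / (4π × 0.124) × (0.0000 + 0.7941) = 4.11×10⁻⁶ T.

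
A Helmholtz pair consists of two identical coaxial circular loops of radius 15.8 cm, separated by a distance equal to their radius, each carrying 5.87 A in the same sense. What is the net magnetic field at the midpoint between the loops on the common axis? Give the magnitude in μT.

Each loop contributes B = μ₀IR²/[2(R²+z²)^(3/2)] on the axis, with z measured from that loop.
Loop 1 (z = 0.079 m): B₁ = 1.67×10⁻⁵ T. Loop 2 (z = 0.079 m): B₂ = 1.67×10⁻⁵ T.
The fields add: B = B₁ + B₂ = 3.34×10⁻⁵ T.

B ≈ 33.4 μT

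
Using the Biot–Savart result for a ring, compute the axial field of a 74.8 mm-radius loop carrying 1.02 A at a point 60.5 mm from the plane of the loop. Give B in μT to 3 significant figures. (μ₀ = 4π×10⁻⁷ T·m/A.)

On the axis of a circular loop, B = μ₀IR² / [2(R²+z²)^(3/2)].
R² + z² = (0.0748)² + (0.0605)² = 0.009255 m², and (R²+z²)^(3/2) = 8.90×10⁻⁴ m³.
B = (4π×10⁻⁷ × 1.02 × 0.005595) / (2 × 8.90×10⁻⁴) = 4.03×10⁻⁶ T.

B ≈ 4.03 μT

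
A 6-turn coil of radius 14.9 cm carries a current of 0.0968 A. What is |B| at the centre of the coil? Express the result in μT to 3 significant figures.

For an N-turn flat coil, B = Nμ₀I/(2R) with R = 0.149 m.
B = 6 × 4.08×10⁻⁷ T = 2.45×10⁻⁶ T.

B ≈ 2.45 μT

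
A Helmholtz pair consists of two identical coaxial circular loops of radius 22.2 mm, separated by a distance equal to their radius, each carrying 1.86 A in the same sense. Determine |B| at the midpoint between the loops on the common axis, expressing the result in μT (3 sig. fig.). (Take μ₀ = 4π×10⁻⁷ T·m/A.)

Each loop contributes B = μ₀IR²/[2(R²+z²)^(3/2)] on the axis, with z measured from that loop.
Loop 1 (z = 0.0111 m): B₁ = 3.77×10⁻⁵ T. Loop 2 (z = 0.0111 m): B₂ = 3.77×10⁻⁵ T.
The fields add: B = B₁ + B₂ = 7.53×10⁻⁵ T.

B ≈ 75.3 μT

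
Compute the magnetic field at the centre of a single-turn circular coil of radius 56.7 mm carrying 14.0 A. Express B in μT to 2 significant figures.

At the centre of a circular loop the Biot–Savart law gives B = μ₀I/(2R).
B = (4π×10⁻⁷ × 14.0) / (2 × 0.0567) = 1.55×10⁻⁴ T.

B ≈ 160 μT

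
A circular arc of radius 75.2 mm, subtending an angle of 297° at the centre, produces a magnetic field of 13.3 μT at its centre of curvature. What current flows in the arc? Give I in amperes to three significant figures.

I ≈ 1.93 A

For a circular arc, B = μ₀Iφ/(4πR) with φ in radians; here φ = 5.184 rad.
So I = 4πRB/(μ₀φ) = 4π × 0.0752 × 1.33×10⁻⁵ / (4π×10⁻⁷ × 5.184) = 1.93 A.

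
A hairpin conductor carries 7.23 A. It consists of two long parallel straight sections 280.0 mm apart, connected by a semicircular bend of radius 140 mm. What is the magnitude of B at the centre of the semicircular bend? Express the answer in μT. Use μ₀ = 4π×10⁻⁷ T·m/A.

B ≈ 26.6 μT

The semicircular arc contributes B_arc = μ₀I·π/(4πR) = μ₀I/(4R) = 1.62×10⁻⁵ T.
Each semi-infinite lead is at perpendicular distance R = 0.14 m from the centre, with the perpendicular foot at its near end, so it contributes μ₀I/(4πR); both point the same way, together 1.03×10⁻⁵ T.
Arc and leads all point the same direction: B = 1.62×10⁻⁵ + 1.03×10⁻⁵ = 2.66×10⁻⁵ T.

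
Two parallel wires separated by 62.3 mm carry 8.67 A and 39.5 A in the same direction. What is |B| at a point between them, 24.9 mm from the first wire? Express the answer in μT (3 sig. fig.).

B ≈ 142 μT

Each long wire gives B = μ₀I/(2πd). Distances are d₁ = 0.0249 m and d₂ = 0.0374 m.
B₁ = 6.96×10⁻⁵ T, B₂ = 2.11×10⁻⁴ T.
Between parallel currents the two contributions point in opposite directions, so they subtract. B = |B₁ − B₂| = |6.96×10⁻⁵ − 2.11×10⁻⁴| = 1.42×10⁻⁴ T.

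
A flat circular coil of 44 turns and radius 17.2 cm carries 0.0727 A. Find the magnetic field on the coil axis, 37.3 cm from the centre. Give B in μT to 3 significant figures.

B ≈ 0.858 μT

For an N-turn flat coil, B = Nμ₀IR²/[2(R²+z²)^(3/2)] with R = 0.172 m, z = 0.373 m.
B = 44 × 1.95×10⁻⁸ T = 8.58×10⁻⁷ T.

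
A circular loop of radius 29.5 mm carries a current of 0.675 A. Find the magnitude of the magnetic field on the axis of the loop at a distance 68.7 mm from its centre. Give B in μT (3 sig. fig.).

B ≈ 0.883 μT

On the axis of a circular loop, B = μ₀IR² / [2(R²+z²)^(3/2)].
R² + z² = (0.0295)² + (0.0687)² = 0.00559 m², and (R²+z²)^(3/2) = 4.18×10⁻⁴ m³.
B = (4π×10⁻⁷ × 0.675 × 0.0008703) / (2 × 4.18×10⁻⁴) = 8.83×10⁻⁷ T.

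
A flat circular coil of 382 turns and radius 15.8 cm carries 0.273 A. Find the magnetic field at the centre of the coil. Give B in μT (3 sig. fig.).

B ≈ 415 μT

For an N-turn flat coil, B = Nμ₀I/(2R) with R = 0.158 m.
B = 382 × 1.09×10⁻⁶ T = 4.15×10⁻⁴ T.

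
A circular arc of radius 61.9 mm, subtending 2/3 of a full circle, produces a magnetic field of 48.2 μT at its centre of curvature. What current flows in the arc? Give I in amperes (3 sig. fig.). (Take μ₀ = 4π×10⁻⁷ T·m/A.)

I ≈ 7.12 A

For a circular arc, B = μ₀Iφ/(4πR) with φ in radians; here φ = 4.189 rad.
So I = 4πRB/(μ₀φ) = 4π × 0.0619 × 4.82×10⁻⁵ / (4π×10⁻⁷ × 4.189) = 7.12 A.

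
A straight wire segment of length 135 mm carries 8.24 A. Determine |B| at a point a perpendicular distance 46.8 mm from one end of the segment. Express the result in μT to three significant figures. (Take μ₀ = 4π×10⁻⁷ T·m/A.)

For a finite straight segment, B = (μ₀I/4πd)(sinθ₁ + sinθ₂), where θ₁, θ₂ are the angles from the perpendicular to each end.
The perpendicular foot is at one end, so the two end-offsets along the wire are 0 and L = 0.135 m.
sinθ₁ = 0/√(0²+0.0468²) = 0.0000; sinθ₂ = 0.135/√(0.135²+0.0468²) = 0.9448.
B = (4π×10⁻⁷ × 8.24) / (4π × 0.0468) × (0.0000 + 0.9448) = 1.66×10⁻⁵ T.

B ≈ 16.6 μT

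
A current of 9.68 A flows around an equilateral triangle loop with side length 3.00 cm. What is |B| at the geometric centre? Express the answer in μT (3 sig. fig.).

B ≈ 581 μT

Each side is a finite straight segment at perpendicular distance d = a/(2 tan(π/3)) = 0.00866 m from the centre, with end-angles ±π/3.
One side contributes B₁ = (μ₀I/4πd)·2 sin(π/3) = 1.94×10⁻⁴ T.
All 3 sides add in the same direction: B = 3 × 1.94×10⁻⁴ = 5.81×10⁻⁴ T.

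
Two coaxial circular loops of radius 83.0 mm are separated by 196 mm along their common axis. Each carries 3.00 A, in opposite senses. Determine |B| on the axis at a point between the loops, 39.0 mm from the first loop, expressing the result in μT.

Each loop contributes B = μ₀IR²/[2(R²+z²)^(3/2)] on the axis, with z measured from that loop.
Loop 1 (z = 0.039 m): B₁ = 1.68×10⁻⁵ T. Loop 2 (z = 0.157 m): B₂ = 2.32×10⁻⁶ T.
The fields oppose: B = |B₁ − B₂| = 1.45×10⁻⁵ T.

B ≈ 14.5 μT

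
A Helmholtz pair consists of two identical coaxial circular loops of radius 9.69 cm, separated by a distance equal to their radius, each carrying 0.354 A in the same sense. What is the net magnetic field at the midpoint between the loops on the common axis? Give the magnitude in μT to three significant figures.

B ≈ 3.28 μT

Each loop contributes B = μ₀IR²/[2(R²+z²)^(3/2)] on the axis, with z measured from that loop.
Loop 1 (z = 0.04845 m): B₁ = 1.64×10⁻⁶ T. Loop 2 (z = 0.04845 m): B₂ = 1.64×10⁻⁶ T.
The fields add: B = B₁ + B₂ = 3.28×10⁻⁶ T.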